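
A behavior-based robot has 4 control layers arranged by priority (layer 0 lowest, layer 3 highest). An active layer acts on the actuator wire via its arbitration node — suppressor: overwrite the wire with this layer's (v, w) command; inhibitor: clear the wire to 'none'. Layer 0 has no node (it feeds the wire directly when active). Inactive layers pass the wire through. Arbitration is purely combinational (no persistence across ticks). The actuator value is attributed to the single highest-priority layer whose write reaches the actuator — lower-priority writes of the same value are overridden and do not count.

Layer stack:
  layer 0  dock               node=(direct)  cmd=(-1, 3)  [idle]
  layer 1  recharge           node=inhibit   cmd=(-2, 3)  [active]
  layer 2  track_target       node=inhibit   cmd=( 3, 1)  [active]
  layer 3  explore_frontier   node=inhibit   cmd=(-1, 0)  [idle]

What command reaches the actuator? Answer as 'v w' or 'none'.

none

[0] dock off; wire := none
[1] recharge on (inhibit); wire := none
[2] track_target on (inhibit); wire := none
[3] explore_frontier off; pass none
output none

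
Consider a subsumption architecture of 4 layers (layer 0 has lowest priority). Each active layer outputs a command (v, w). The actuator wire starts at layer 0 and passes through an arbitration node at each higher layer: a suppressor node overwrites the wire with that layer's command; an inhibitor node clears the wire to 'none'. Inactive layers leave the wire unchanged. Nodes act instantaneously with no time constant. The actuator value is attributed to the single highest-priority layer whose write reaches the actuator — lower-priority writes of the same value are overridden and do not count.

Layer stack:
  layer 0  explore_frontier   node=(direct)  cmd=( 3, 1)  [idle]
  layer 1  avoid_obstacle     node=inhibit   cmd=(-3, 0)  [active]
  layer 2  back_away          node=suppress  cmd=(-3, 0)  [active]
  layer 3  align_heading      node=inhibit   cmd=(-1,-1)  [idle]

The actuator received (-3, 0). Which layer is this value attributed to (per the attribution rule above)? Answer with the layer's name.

back_away

[0] explore_frontier off; wire := none
[1] avoid_obstacle on (inhibit); wire := none
[2] back_away on (suppress); wire := (-3, 0)
[3] align_heading off; pass (-3, 0)
output (-3, 0)
last writer: layer 2 = back_away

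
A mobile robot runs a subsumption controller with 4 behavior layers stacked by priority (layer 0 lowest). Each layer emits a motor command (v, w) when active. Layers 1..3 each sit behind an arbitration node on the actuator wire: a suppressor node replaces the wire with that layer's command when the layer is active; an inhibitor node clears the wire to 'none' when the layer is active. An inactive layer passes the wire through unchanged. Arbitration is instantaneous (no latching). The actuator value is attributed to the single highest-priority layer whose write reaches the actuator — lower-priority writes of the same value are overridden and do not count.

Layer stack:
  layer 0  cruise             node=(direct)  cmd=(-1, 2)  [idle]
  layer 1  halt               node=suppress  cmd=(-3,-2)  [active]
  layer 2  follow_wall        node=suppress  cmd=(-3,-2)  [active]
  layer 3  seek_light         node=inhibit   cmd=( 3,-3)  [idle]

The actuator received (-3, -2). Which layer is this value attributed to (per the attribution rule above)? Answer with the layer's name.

layer 0 (cruise) idle — none
layer 1 (halt) active — suppresses: (-3, -2)
layer 2 (follow_wall) active — suppresses: (-3, -2)
layer 3 (seek_light) idle — unchanged: (-3, -2)
→ actuator (-3, -2)
last writer: layer 2 = follow_wall

follow_wall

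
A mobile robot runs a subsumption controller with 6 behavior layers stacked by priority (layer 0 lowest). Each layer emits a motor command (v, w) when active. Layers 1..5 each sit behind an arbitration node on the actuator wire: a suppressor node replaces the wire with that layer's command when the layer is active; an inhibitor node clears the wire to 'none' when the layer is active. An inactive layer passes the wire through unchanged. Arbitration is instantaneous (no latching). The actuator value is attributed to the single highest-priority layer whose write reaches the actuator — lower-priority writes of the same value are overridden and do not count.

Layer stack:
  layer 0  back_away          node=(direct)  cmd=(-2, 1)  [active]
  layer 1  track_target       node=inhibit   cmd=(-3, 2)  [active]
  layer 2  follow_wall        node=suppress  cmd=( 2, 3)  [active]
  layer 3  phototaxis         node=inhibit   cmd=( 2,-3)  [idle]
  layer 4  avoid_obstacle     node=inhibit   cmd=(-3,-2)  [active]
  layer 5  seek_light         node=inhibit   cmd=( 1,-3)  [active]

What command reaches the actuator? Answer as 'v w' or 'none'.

none

L0 back_away: active, feeds wire = (-2, 1)
L1 track_target: active, inhibitor → wire = none
L2 follow_wall: active, suppressor → wire = (2, 3)
L3 phototaxis: idle → wire stays (2, 3)
L4 avoid_obstacle: active, inhibitor → wire = none
L5 seek_light: active, inhibitor → wire = none
actuator = none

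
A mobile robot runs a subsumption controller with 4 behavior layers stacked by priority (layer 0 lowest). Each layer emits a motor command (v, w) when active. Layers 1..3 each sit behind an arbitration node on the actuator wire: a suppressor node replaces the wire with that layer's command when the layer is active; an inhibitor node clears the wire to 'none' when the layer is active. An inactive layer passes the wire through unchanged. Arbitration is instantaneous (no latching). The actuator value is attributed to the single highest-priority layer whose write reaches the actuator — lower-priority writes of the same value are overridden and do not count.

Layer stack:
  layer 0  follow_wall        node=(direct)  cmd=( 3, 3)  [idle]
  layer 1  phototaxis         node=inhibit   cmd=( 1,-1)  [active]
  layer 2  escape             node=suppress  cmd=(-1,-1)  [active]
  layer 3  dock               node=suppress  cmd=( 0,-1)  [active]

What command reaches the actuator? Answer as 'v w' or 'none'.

L0 follow_wall: idle → wire = none
L1 phototaxis: active, inhibitor → wire = none
L2 escape: active, suppressor → wire = (-1, -1)
L3 dock: active, suppressor → wire = (0, -1)
actuator = (0, -1)

0 -1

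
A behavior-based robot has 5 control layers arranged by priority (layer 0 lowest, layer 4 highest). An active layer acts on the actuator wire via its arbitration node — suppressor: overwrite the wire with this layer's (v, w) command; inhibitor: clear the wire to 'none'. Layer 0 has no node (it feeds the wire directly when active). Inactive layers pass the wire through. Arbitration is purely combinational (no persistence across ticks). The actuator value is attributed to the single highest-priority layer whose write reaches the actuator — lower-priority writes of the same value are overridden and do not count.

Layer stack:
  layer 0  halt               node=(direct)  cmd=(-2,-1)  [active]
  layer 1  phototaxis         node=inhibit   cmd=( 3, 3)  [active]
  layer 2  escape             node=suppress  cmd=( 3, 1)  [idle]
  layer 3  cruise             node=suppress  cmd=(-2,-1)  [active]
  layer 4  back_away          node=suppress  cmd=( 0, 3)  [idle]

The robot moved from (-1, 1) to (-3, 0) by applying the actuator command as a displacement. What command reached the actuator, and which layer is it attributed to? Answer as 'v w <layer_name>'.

displacement = (-3, 0) − (-1, 1) = (-2, -1)
L0 halt: active, feeds wire = (-2, -1)
L1 phototaxis: active, inhibitor → wire = none
L2 escape: idle → wire stays none
L3 cruise: active, suppressor → wire = (-2, -1)
L4 back_away: idle → wire stays (-2, -1)
actuator = (-2, -1) — from layer 3 (cruise)

-2 -1 cruise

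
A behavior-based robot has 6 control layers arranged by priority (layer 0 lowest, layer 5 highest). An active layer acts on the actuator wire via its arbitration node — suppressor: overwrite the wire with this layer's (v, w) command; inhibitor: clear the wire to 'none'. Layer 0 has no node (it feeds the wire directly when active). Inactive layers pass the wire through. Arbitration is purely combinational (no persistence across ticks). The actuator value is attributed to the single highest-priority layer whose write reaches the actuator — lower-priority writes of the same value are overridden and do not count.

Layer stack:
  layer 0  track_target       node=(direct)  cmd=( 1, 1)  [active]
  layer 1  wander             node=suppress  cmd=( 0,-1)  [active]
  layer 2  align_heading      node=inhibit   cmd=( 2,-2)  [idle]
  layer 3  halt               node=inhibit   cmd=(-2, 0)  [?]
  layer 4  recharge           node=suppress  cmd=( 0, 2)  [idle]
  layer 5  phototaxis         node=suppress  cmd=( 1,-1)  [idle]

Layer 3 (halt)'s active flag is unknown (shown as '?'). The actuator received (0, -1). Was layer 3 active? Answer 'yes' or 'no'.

If layer 3 is active=yes:
  actuator would be none
If layer 3 is active=no:
  actuator would be (0, -1)
Observed (0, -1), so layer 3 was idle.

no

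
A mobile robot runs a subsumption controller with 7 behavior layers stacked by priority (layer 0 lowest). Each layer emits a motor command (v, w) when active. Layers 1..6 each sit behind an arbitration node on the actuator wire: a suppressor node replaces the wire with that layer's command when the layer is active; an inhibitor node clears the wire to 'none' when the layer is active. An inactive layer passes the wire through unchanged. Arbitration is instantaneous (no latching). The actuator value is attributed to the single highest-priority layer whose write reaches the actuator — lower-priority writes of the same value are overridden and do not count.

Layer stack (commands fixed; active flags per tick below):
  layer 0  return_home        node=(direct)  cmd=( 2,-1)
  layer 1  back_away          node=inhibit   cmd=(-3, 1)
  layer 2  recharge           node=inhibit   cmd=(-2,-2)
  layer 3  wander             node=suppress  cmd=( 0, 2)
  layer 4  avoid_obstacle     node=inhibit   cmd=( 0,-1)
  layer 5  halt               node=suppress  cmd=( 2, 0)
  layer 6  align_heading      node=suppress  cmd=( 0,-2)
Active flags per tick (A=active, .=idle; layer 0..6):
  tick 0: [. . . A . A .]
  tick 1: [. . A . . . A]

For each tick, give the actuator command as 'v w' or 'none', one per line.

2 0
0 -2

tick 0:
  L0 return_home: idle → wire = none
  L1 back_away: idle → wire stays none
  L2 recharge: idle → wire stays none
  L3 wander: active, suppressor → wire = (0, 2)
  L4 avoid_obstacle: idle → wire stays (0, 2)
  L5 halt: active, suppressor → wire = (2, 0)
  L6 align_heading: idle → wire stays (2, 0)
  actuator = (2, 0)
tick 1:
  L0 return_home: idle → wire = none
  L1 back_away: idle → wire stays none
  L2 recharge: active, inhibitor → wire = none
  L3 wander: idle → wire stays none
  L4 avoid_obstacle: idle → wire stays none
  L5 halt: idle → wire stays none
  L6 align_heading: active, suppressor → wire = (0, -2)
  actuator = (0, -2)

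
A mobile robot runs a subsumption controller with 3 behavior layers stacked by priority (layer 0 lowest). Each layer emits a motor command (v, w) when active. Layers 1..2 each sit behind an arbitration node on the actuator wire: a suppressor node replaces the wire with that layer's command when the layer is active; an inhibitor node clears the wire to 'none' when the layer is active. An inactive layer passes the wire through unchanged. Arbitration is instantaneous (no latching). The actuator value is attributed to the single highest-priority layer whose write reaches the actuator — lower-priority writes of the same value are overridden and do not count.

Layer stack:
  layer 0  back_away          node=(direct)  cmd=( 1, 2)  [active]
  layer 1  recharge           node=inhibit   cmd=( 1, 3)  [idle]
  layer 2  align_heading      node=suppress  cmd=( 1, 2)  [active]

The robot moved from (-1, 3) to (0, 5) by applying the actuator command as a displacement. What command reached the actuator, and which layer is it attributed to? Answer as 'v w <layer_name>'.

displacement = (0, 5) − (-1, 3) = (1, 2)
[0] back_away on; wire := (1, 2)
[1] recharge off; pass (1, 2)
[2] align_heading on (suppress); wire := (1, 2)
output (1, 2) — from layer 2 (align_heading)

1 2 align_heading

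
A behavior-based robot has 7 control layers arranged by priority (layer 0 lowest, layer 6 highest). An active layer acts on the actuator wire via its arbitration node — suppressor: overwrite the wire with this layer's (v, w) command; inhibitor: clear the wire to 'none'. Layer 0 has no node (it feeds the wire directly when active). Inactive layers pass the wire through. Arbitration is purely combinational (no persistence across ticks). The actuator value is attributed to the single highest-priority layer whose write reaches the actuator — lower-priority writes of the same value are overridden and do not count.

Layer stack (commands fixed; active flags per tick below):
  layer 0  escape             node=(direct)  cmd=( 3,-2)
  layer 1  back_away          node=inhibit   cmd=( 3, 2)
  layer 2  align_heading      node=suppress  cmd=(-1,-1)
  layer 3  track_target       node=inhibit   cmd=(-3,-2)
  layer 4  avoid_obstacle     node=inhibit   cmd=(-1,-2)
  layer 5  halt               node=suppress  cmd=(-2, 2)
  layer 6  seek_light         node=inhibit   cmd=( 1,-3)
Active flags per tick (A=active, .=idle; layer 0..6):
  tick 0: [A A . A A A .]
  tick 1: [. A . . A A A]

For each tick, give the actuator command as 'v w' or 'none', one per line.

tick 0:
  L0 escape: active, feeds wire = (3, -2)
  L1 back_away: active, inhibitor → wire = none
  L2 align_heading: idle → wire stays none
  L3 track_target: active, inhibitor → wire = none
  L4 avoid_obstacle: active, inhibitor → wire = none
  L5 halt: active, suppressor → wire = (-2, 2)
  L6 seek_light: idle → wire stays (-2, 2)
  actuator = (-2, 2)
tick 1:
  L0 escape: idle → wire = none
  L1 back_away: active, inhibitor → wire = none
  L2 align_heading: idle → wire stays none
  L3 track_target: idle → wire stays none
  L4 avoid_obstacle: active, inhibitor → wire = none
  L5 halt: active, suppressor → wire = (-2, 2)
  L6 seek_light: active, inhibitor → wire = none
  actuator = none

-2 2
none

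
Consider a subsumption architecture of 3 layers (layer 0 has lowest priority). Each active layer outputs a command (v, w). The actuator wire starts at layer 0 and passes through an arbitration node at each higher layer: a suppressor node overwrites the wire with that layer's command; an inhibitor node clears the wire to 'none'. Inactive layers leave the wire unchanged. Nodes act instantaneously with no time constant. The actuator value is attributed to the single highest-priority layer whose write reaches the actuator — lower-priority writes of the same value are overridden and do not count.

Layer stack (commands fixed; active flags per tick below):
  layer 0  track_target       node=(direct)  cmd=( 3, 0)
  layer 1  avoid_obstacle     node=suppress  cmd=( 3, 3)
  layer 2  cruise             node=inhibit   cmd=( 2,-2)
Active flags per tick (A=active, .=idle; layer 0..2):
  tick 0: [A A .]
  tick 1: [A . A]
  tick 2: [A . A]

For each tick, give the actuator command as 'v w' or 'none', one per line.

tick 0:
  layer 0 (track_target) active — direct: (3, 0)
  layer 1 (avoid_obstacle) active — suppresses: (3, 3)
  layer 2 (cruise) idle — unchanged: (3, 3)
  → actuator (3, 3)
tick 1:
  layer 0 (track_target) active — direct: (3, 0)
  layer 1 (avoid_obstacle) idle — unchanged: (3, 0)
  layer 2 (cruise) active — inhibits: none
  → actuator none
tick 2:
  layer 0 (track_target) active — direct: (3, 0)
  layer 1 (avoid_obstacle) idle — unchanged: (3, 0)
  layer 2 (cruise) active — inhibits: none
  → actuator none

3 3
none
none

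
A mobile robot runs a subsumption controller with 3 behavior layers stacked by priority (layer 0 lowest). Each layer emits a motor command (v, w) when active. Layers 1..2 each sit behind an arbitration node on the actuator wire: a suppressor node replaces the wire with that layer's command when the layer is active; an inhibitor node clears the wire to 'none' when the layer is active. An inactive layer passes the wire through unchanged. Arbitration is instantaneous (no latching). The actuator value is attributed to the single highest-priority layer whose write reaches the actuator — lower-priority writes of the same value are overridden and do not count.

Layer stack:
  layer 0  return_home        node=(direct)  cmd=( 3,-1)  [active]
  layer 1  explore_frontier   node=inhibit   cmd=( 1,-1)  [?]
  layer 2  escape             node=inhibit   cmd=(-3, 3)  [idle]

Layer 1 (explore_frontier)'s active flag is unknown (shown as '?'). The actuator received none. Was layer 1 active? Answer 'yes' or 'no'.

If layer 1 is active=yes:
  actuator would be none
If layer 1 is active=no:
  actuator would be (3, -1)
Observed none, so layer 1 was active.

yes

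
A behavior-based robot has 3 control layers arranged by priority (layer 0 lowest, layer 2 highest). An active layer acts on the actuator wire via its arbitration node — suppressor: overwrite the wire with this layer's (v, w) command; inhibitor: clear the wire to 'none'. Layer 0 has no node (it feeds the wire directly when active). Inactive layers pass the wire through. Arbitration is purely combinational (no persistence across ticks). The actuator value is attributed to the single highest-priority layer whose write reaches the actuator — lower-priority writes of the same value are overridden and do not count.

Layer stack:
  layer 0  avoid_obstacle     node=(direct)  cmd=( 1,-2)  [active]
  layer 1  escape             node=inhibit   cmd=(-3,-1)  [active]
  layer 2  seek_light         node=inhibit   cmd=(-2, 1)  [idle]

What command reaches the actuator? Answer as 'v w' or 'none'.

L0 avoid_obstacle: active, feeds wire = (1, -2)
L1 escape: active, inhibitor → wire = none
L2 seek_light: idle → wire stays none
actuator = none

none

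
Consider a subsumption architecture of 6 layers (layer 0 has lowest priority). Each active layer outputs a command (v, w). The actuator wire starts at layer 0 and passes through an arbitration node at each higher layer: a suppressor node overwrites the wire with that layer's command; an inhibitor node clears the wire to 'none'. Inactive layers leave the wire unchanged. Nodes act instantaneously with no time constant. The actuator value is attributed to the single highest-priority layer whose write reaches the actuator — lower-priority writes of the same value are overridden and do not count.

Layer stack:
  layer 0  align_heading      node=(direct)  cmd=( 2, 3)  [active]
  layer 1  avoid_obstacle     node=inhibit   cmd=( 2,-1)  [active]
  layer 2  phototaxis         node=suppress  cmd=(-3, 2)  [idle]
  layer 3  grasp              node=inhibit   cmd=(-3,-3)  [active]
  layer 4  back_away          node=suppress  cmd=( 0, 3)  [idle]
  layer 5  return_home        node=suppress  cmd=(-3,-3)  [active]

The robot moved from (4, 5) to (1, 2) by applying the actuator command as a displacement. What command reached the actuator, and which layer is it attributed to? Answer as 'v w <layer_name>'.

displacement = (1, 2) − (4, 5) = (-3, -3)
[0] align_heading on; wire := (2, 3)
[1] avoid_obstacle on (inhibit); wire := none
[2] phototaxis off; pass none
[3] grasp on (inhibit); wire := none
[4] back_away off; pass none
[5] return_home on (suppress); wire := (-3, -3)
output (-3, -3) — from layer 5 (return_home)

-3 -3 return_home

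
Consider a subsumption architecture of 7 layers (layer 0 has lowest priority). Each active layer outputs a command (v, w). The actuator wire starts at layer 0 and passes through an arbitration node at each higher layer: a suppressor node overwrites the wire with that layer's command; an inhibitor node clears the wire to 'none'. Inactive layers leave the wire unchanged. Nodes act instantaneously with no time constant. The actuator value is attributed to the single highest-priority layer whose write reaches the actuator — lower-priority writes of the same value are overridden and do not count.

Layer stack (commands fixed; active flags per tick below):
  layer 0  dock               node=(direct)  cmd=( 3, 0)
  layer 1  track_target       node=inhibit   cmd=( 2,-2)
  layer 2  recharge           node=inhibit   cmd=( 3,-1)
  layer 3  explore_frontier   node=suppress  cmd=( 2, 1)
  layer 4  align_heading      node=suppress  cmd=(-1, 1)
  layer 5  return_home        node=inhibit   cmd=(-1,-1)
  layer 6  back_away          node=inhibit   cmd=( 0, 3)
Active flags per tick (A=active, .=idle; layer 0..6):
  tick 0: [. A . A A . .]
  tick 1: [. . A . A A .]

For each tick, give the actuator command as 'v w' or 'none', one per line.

tick 0:
  [0] dock off; wire := none
  [1] track_target on (inhibit); wire := none
  [2] recharge off; pass none
  [3] explore_frontier on (suppress); wire := (2, 1)
  [4] align_heading on (suppress); wire := (-1, 1)
  [5] return_home off; pass (-1, 1)
  [6] back_away off; pass (-1, 1)
  output (-1, 1)
tick 1:
  [0] dock off; wire := none
  [1] track_target off; pass none
  [2] recharge on (inhibit); wire := none
  [3] explore_frontier off; pass none
  [4] align_heading on (suppress); wire := (-1, 1)
  [5] return_home on (inhibit); wire := none
  [6] back_away off; pass none
  output none

-1 1
none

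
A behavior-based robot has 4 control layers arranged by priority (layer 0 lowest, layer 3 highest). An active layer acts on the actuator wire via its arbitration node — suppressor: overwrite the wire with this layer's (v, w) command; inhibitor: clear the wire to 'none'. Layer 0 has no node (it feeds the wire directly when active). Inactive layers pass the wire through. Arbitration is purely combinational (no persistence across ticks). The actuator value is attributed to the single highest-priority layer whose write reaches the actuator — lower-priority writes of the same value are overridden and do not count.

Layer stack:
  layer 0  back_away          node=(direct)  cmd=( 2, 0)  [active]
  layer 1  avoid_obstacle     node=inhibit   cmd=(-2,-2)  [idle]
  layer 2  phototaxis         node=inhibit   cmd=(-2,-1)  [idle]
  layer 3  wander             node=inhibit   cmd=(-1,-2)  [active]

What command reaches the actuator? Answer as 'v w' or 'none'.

none

[0] back_away on; wire := (2, 0)
[1] avoid_obstacle off; pass (2, 0)
[2] phototaxis off; pass (2, 0)
[3] wander on (inhibit); wire := none
output none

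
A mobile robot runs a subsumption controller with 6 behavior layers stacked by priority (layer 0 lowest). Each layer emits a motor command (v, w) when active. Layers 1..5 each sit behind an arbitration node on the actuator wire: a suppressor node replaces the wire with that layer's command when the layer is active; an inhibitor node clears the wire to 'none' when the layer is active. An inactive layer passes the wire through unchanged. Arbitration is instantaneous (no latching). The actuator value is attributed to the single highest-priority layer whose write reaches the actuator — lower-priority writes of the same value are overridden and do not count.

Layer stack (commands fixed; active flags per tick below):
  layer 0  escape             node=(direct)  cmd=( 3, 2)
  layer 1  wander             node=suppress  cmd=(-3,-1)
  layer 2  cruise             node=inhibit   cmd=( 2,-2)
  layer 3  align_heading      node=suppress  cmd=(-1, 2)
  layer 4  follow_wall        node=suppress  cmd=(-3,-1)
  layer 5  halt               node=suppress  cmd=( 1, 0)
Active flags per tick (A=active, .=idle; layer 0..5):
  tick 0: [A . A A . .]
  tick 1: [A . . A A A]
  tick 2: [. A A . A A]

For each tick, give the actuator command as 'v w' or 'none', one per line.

tick 0:
  [0] escape on; wire := (3, 2)
  [1] wander off; pass (3, 2)
  [2] cruise on (inhibit); wire := none
  [3] align_heading on (suppress); wire := (-1, 2)
  [4] follow_wall off; pass (-1, 2)
  [5] halt off; pass (-1, 2)
  output (-1, 2)
tick 1:
  [0] escape on; wire := (3, 2)
  [1] wander off; pass (3, 2)
  [2] cruise off; pass (3, 2)
  [3] align_heading on (suppress); wire := (-1, 2)
  [4] follow_wall on (suppress); wire := (-3, -1)
  [5] halt on (suppress); wire := (1, 0)
  output (1, 0)
tick 2:
  [0] escape off; wire := none
  [1] wander on (suppress); wire := (-3, -1)
  [2] cruise on (inhibit); wire := none
  [3] align_heading off; pass none
  [4] follow_wall on (suppress); wire := (-3, -1)
  [5] halt on (suppress); wire := (1, 0)
  output (1, 0)

-1 2
1 0
1 0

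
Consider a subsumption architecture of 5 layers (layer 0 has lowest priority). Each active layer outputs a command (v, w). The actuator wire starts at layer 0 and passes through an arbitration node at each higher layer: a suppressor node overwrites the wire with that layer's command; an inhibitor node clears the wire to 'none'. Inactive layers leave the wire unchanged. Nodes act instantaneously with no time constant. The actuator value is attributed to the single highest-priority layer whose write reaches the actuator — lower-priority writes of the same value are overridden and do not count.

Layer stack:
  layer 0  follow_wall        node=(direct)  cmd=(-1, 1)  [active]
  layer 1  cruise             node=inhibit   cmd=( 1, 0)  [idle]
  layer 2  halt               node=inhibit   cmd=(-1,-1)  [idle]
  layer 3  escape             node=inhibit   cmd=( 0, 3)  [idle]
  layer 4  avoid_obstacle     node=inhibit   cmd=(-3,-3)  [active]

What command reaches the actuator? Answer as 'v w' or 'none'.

none

L0 follow_wall: active, feeds wire = (-1, 1)
L1 cruise: idle → wire stays (-1, 1)
L2 halt: idle → wire stays (-1, 1)
L3 escape: idle → wire stays (-1, 1)
L4 avoid_obstacle: active, inhibitor → wire = none
actuator = none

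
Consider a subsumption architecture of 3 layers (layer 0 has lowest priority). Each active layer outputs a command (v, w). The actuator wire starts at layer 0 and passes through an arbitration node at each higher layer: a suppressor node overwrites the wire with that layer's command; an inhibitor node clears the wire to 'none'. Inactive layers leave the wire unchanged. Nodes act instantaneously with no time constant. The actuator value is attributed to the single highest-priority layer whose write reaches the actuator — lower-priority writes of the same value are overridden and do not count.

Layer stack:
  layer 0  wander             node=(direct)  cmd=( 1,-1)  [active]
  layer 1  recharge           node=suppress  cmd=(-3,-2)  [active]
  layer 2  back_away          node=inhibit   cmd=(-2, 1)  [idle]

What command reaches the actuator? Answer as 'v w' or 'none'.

-3 -2

layer 0 (wander) active — direct: (1, -1)
layer 1 (recharge) active — suppresses: (-3, -2)
layer 2 (back_away) idle — unchanged: (-3, -2)
→ actuator (-3, -2)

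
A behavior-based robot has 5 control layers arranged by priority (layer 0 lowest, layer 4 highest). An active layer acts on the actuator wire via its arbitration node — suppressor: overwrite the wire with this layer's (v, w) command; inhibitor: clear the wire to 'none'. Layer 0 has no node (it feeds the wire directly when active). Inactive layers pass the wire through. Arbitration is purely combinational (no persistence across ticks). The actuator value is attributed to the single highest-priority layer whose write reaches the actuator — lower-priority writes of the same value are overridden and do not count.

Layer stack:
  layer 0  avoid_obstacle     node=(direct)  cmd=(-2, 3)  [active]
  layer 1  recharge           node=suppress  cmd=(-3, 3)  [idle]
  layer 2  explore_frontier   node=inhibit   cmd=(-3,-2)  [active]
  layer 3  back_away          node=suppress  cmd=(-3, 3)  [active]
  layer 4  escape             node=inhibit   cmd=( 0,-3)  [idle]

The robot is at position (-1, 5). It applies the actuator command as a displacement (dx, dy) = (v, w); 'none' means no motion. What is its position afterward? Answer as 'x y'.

layer 0 (avoid_obstacle) active — direct: (-2, 3)
layer 1 (recharge) idle — unchanged: (-2, 3)
layer 2 (explore_frontier) active — inhibits: none
layer 3 (back_away) active — suppresses: (-3, 3)
layer 4 (escape) idle — unchanged: (-3, 3)
→ actuator (-3, 3)
position: (-1, 5) + (-3, 3) = (-4, 8)

-4 8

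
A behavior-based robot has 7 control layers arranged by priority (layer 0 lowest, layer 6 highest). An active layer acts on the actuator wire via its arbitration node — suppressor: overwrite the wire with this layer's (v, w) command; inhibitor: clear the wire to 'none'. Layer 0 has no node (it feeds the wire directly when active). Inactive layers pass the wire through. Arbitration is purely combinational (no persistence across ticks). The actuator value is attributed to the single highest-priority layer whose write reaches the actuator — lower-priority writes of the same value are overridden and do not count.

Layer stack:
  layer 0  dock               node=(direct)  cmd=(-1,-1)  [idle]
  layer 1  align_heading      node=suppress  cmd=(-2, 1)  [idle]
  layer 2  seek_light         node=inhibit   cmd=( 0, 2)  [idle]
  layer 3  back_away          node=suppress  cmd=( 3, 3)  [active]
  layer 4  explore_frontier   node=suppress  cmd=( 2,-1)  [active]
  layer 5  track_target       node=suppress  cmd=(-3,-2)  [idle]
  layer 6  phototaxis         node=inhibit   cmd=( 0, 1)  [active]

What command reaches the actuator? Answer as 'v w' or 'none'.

L0 dock: idle → wire = none
L1 align_heading: idle → wire stays none
L2 seek_light: idle → wire stays none
L3 back_away: active, suppressor → wire = (3, 3)
L4 explore_frontier: active, suppressor → wire = (2, -1)
L5 track_target: idle → wire stays (2, -1)
L6 phototaxis: active, inhibitor → wire = none
actuator = none

none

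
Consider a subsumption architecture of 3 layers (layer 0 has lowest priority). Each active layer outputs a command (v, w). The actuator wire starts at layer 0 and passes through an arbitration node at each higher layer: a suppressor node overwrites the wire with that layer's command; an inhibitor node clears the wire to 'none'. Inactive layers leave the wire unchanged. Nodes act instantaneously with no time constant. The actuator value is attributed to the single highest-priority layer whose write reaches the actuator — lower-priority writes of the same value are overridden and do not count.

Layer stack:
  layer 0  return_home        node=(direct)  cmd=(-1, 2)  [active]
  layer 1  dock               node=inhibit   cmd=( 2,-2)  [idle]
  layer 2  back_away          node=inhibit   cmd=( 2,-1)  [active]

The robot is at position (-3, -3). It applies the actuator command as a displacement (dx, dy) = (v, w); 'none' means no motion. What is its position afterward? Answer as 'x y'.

layer 0 (return_home) active — direct: (-1, 2)
layer 1 (dock) idle — unchanged: (-1, 2)
layer 2 (back_away) active — inhibits: none
→ actuator none
position: (-3, -3) + none = (-3, -3)

-3 -3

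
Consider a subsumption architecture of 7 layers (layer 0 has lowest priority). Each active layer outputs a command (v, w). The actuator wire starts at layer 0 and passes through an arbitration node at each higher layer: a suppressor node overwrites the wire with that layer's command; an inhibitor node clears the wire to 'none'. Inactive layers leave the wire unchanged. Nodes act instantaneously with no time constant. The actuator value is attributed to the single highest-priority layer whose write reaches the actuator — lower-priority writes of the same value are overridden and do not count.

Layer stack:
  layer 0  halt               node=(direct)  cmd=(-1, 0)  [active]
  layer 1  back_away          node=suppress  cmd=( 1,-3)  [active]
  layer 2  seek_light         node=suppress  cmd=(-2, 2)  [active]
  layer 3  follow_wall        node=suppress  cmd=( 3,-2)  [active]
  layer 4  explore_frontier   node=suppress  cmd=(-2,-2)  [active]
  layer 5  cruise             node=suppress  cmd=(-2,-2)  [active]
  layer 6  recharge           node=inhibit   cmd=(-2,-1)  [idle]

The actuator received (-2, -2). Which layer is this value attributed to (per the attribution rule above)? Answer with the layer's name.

cruise

[0] halt on; wire := (-1, 0)
[1] back_away on (suppress); wire := (1, -3)
[2] seek_light on (suppress); wire := (-2, 2)
[3] follow_wall on (suppress); wire := (3, -2)
[4] explore_frontier on (suppress); wire := (-2, -2)
[5] cruise on (suppress); wire := (-2, -2)
[6] recharge off; pass (-2, -2)
output (-2, -2)
last writer: layer 5 = cruise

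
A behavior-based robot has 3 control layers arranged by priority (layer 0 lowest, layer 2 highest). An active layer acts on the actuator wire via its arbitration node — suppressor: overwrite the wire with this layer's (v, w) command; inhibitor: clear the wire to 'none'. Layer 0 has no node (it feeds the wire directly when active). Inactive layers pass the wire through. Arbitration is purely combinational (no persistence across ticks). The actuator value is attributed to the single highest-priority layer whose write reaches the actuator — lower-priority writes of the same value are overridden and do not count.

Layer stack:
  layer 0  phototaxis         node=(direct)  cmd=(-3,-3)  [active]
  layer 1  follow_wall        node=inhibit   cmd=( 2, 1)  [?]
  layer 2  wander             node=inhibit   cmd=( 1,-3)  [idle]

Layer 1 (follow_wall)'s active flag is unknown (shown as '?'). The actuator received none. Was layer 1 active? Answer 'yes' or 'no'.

yes

If layer 1 is active=yes:
  actuator would be none
If layer 1 is active=no:
  actuator would be (-3, -3)
Observed none, so layer 1 was active.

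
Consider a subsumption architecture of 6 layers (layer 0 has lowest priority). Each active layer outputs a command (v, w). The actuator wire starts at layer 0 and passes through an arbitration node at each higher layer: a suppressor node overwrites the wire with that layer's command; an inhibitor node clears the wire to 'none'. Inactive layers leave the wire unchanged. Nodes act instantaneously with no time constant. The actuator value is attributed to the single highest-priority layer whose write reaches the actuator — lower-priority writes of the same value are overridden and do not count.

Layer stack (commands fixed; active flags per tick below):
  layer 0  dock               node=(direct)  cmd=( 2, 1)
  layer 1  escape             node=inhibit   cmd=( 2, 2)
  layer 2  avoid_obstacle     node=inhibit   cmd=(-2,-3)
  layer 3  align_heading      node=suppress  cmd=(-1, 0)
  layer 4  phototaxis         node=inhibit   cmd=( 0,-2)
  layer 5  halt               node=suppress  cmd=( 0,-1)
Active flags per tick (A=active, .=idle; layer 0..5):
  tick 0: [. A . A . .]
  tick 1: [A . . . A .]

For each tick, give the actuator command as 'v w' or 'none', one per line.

tick 0:
  [0] dock off; wire := none
  [1] escape on (inhibit); wire := none
  [2] avoid_obstacle off; pass none
  [3] align_heading on (suppress); wire := (-1, 0)
  [4] phototaxis off; pass (-1, 0)
  [5] halt off; pass (-1, 0)
  output (-1, 0)
tick 1:
  [0] dock on; wire := (2, 1)
  [1] escape off; pass (2, 1)
  [2] avoid_obstacle off; pass (2, 1)
  [3] align_heading off; pass (2, 1)
  [4] phototaxis on (inhibit); wire := none
  [5] halt off; pass none
  output none

-1 0
none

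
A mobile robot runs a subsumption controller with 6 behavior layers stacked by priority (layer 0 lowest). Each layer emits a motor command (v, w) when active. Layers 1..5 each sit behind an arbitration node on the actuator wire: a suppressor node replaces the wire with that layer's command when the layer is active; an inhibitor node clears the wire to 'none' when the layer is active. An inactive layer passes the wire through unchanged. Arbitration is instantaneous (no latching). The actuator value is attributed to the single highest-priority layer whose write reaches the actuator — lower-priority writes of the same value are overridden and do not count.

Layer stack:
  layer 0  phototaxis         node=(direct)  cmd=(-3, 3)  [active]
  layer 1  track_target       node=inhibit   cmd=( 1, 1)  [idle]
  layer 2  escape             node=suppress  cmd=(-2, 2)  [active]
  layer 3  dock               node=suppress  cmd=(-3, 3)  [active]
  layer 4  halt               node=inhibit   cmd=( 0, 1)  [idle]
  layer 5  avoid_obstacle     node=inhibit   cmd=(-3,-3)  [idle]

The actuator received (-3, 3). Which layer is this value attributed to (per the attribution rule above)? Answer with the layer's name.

[0] phototaxis on; wire := (-3, 3)
[1] track_target off; pass (-3, 3)
[2] escape on (suppress); wire := (-2, 2)
[3] dock on (suppress); wire := (-3, 3)
[4] halt off; pass (-3, 3)
[5] avoid_obstacle off; pass (-3, 3)
output (-3, 3)
last writer: layer 3 = dock

dock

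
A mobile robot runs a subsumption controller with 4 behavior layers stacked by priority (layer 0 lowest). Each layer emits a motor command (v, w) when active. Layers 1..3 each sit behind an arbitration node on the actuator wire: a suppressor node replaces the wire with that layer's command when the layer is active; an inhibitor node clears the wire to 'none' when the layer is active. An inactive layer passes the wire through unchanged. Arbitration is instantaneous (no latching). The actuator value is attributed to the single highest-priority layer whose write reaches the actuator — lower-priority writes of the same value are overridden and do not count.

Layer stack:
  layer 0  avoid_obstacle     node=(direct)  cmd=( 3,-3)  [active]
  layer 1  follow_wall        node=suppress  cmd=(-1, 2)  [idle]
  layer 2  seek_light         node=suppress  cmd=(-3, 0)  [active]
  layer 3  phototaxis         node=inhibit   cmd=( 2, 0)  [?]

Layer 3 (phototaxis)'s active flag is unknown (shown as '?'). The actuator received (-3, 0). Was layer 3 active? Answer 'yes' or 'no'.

no

If layer 3 is active=yes:
  actuator would be none
If layer 3 is active=no:
  actuator would be (-3, 0)
Observed (-3, 0), so layer 3 was idle.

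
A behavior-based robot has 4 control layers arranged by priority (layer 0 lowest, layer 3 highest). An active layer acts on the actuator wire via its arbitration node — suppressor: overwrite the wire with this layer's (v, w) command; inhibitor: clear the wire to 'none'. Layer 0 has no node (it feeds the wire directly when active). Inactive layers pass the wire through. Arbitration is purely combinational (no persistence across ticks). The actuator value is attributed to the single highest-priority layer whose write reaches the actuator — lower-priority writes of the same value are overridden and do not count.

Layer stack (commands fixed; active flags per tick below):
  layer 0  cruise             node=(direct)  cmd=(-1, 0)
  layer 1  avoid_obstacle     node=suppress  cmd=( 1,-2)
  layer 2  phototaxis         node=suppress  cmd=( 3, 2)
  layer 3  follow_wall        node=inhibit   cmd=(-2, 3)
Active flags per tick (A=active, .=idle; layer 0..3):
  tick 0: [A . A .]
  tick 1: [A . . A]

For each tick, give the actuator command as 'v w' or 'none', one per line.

tick 0:
  [0] cruise on; wire := (-1, 0)
  [1] avoid_obstacle off; pass (-1, 0)
  [2] phototaxis on (suppress); wire := (3, 2)
  [3] follow_wall off; pass (3, 2)
  output (3, 2)
tick 1:
  [0] cruise on; wire := (-1, 0)
  [1] avoid_obstacle off; pass (-1, 0)
  [2] phototaxis off; pass (-1, 0)
  [3] follow_wall on (inhibit); wire := none
  output none

3 2
none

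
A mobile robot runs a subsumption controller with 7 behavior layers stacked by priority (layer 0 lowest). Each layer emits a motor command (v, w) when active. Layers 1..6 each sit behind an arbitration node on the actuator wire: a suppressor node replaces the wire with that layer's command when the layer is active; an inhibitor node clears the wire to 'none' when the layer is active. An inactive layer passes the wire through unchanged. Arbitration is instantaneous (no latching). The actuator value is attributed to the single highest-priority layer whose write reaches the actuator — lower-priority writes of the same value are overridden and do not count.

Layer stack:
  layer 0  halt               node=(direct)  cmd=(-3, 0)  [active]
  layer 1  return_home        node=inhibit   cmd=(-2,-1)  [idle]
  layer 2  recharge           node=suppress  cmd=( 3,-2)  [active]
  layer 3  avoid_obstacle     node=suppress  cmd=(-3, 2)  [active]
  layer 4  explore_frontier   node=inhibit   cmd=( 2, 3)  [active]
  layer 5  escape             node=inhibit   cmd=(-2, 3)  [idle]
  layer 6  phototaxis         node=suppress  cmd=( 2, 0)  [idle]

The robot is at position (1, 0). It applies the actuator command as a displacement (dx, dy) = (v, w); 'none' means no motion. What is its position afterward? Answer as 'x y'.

1 0

[0] halt on; wire := (-3, 0)
[1] return_home off; pass (-3, 0)
[2] recharge on (suppress); wire := (3, -2)
[3] avoid_obstacle on (suppress); wire := (-3, 2)
[4] explore_frontier on (inhibit); wire := none
[5] escape off; pass none
[6] phototaxis off; pass none
output none
position: (1, 0) + none = (1, 0)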